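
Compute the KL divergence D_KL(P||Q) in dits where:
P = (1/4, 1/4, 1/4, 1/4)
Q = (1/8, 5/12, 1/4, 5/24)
0.0396 dits

KL divergence: D_KL(P||Q) = Σ p(x) log(p(x)/q(x))

Computing term by term:
  x=0: 1/4 × log_10[(1/4)/(1/8)] = 1/4 × 0.3010 = 0.0753
  x=1: 1/4 × log_10[(1/4)/(5/12)] = 1/4 × -0.2218 = -0.0555
  x=2: 1/4 × log_10[(1/4)/(1/4)] = 1/4 × 0.0000 = 0.0000
  x=3: 1/4 × log_10[(1/4)/(5/24)] = 1/4 × 0.0792 = 0.0198

D_KL(P||Q) = 0.0396 dits

Note: KL divergence is always non-negative and equals 0 iff P = Q.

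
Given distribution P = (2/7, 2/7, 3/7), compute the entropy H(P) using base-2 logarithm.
1.5567 bits

Shannon entropy is H(X) = -Σ p(x) log p(x).

For P = (2/7, 2/7, 3/7):
H = -2/7 × log_2(2/7) -2/7 × log_2(2/7) -3/7 × log_2(3/7)
H = 1.5567 bits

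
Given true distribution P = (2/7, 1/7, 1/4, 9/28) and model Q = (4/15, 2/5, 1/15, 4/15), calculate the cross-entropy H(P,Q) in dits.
0.6994 dits

Cross-entropy: H(P,Q) = -Σ p(x) log q(x)

Alternatively: H(P,Q) = H(P) + D_KL(P||Q)
H(P) = 0.5851 dits
D_KL(P||Q) = 0.1143 dits

H(P,Q) = 0.5851 + 0.1143 = 0.6994 dits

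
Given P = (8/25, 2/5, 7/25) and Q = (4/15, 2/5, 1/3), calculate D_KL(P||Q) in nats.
0.0095 nats

KL divergence: D_KL(P||Q) = Σ p(x) log(p(x)/q(x))

Computing term by term:
  x=0: 8/25 × log_e[(8/25)/(4/15)] = 8/25 × 0.1823 = 0.0583
  x=1: 2/5 × log_e[(2/5)/(2/5)] = 2/5 × 0.0000 = 0.0000
  x=2: 7/25 × log_e[(7/25)/(1/3)] = 7/25 × -0.1744 = -0.0488

D_KL(P||Q) = 0.0095 nats

Note: KL divergence is always non-negative and equals 0 iff P = Q.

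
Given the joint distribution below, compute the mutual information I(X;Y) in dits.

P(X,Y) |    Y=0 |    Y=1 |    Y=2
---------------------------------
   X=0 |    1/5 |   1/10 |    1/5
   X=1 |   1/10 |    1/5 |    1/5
0.0148 dits

Mutual information: I(X;Y) = H(X) + H(Y) - H(X,Y)

Marginals:
P(X) = (1/2, 1/2), H(X) = 0.3010 dits
P(Y) = (3/10, 3/10, 2/5), H(Y) = 0.4729 dits

Joint entropy: H(X,Y) = 0.7592 dits

I(X;Y) = 0.3010 + 0.4729 - 0.7592 = 0.0148 dits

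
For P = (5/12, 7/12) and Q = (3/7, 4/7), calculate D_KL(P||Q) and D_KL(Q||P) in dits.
D_KL(P||Q) = 0.0001, D_KL(Q||P) = 0.0001

KL divergence is not symmetric: D_KL(P||Q) ≠ D_KL(Q||P) in general.

D_KL(P||Q) = 0.0001 dits
D_KL(Q||P) = 0.0001 dits

In this case they happen to be equal (to 4 decimal places).

This asymmetry is why KL divergence is not a true distance metric.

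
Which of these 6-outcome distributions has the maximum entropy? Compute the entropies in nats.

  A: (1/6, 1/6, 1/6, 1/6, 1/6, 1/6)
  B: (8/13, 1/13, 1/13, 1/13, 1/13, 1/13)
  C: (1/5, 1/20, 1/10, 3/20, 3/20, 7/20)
A

For a discrete distribution over n outcomes, entropy is maximized by the uniform distribution.

Computing entropies:
H(A) = 1.7918 nats
H(B) = 1.2853 nats
H(C) = 1.6385 nats

The uniform distribution (where all probabilities equal 1/6) achieves the maximum entropy of log_e(6) = 1.7918 nats.

Distribution A has the highest entropy.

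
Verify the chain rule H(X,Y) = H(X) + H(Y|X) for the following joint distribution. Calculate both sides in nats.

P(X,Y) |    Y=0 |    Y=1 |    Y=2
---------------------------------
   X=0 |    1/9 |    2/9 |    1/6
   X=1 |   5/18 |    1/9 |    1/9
H(X,Y) = 1.7211, H(X) = 0.6931, H(Y|X) = 1.0279 (all in nats)

Chain rule: H(X,Y) = H(X) + H(Y|X)

Left side — joint entropy directly:
H(X,Y) = -Σ p(x,y) log p(x,y) = 1.7211 nats

Right side — compute H(Y|X) from the conditional distributions:
P(X) = (1/2, 1/2), so H(X) = 0.6931 nats
H(Y|X) = Σ_x P(X=x) · H(Y|X=x):
  P(Y|X=0) = (2/9, 4/9, 1/3), H(Y|X=0) = 1.0609, weight P(X=0) = 1/2
  P(Y|X=1) = (5/9, 2/9, 2/9), H(Y|X=1) = 0.9950, weight P(X=1) = 1/2
H(Y|X) = 1.0279 nats

H(X) + H(Y|X) = 0.6931 + 1.0279 = 1.7211 nats

Both sides equal 1.7211 nats. ✓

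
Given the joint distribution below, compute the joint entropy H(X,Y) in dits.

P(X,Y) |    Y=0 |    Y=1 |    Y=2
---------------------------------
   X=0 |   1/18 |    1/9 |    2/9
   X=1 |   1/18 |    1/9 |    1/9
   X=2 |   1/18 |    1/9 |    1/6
0.9082 dits

Joint entropy is H(X,Y) = -Σ_{x,y} p(x,y) log p(x,y).

Summing over all non-zero entries:
H(X,Y) = -[1/18·log_10(1/18) + 1/9·log_10(1/9) + 2/9·log_10(2/9) + 1/18·log_10(1/18) + 1/9·log_10(1/9) + 1/9·log_10(1/9) + 1/18·log_10(1/18) + 1/9·log_10(1/9) + 1/6·log_10(1/6)]
H(X,Y) = 0.9082 dits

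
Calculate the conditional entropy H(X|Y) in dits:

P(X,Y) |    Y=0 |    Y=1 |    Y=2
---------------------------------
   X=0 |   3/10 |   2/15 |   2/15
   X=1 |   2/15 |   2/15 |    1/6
0.2859 dits

Using the chain rule: H(X|Y) = H(X,Y) - H(Y)

First, compute H(X,Y) = 0.7533 dits

Marginal P(Y) = (13/30, 4/15, 3/10)
H(Y) = 0.4673 dits

H(X|Y) = H(X,Y) - H(Y) = 0.7533 - 0.4673 = 0.2859 dits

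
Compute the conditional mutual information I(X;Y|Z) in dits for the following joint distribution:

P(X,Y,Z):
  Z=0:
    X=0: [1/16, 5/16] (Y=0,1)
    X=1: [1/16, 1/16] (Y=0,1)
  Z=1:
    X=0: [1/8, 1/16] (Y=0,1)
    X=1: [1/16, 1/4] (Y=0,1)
0.0350 dits

Conditional mutual information: I(X;Y|Z) = H(X|Z) + H(Y|Z) - H(X,Y|Z)

H(Z) = 0.3010
H(X,Z) = 0.5668 → H(X|Z) = 0.2658
H(Y,Z) = 0.5668 → H(Y|Z) = 0.2658
H(X,Y,Z) = 0.7975 → H(X,Y|Z) = 0.4965

I(X;Y|Z) = 0.2658 + 0.2658 - 0.4965 = 0.0350 dits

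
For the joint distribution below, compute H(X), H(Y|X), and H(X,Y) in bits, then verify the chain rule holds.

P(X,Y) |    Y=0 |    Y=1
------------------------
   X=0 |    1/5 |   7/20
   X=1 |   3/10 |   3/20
H(X,Y) = 1.9261, H(X) = 0.9928, H(Y|X) = 0.9333 (all in bits)

Chain rule: H(X,Y) = H(X) + H(Y|X)

Left side — joint entropy directly:
H(X,Y) = -Σ p(x,y) log p(x,y) = 1.9261 bits

Right side — compute H(Y|X) from the conditional distributions:
P(X) = (11/20, 9/20), so H(X) = 0.9928 bits
H(Y|X) = Σ_x P(X=x) · H(Y|X=x):
  P(Y|X=0) = (4/11, 7/11), H(Y|X=0) = 0.9457, weight P(X=0) = 11/20
  P(Y|X=1) = (2/3, 1/3), H(Y|X=1) = 0.9183, weight P(X=1) = 9/20
H(Y|X) = 0.9333 bits

H(X) + H(Y|X) = 0.9928 + 0.9333 = 1.9261 bits

Both sides equal 1.9261 bits. ✓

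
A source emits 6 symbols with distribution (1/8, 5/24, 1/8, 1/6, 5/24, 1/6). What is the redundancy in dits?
0.0091 dits

Redundancy measures how far a source is from maximum entropy:
R = H_max - H(X)

Maximum entropy for 6 symbols: H_max = log_10(6) = 0.7782 dits
Actual entropy: H(X) = 0.7690 dits
Redundancy: R = 0.7782 - 0.7690 = 0.0091 dits

This redundancy represents potential for compression: the source could be compressed by 0.0091 dits per symbol.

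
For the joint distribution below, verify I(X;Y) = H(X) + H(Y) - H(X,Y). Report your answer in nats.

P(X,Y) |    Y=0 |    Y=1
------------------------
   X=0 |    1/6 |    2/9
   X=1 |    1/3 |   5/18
I(X;Y) = 0.0065 nats

Mutual information has multiple equivalent forms:
- I(X;Y) = H(X) - H(X|Y)
- I(X;Y) = H(Y) - H(Y|X)
- I(X;Y) = H(X) + H(Y) - H(X,Y)

Computing all quantities:
H(X) = 0.6682, H(Y) = 0.6931, H(X,Y) = 1.3549
H(X|Y) = 0.6617, H(Y|X) = 0.6866

Verification:
H(X) - H(X|Y) = 0.6682 - 0.6617 = 0.0065
H(Y) - H(Y|X) = 0.6931 - 0.6866 = 0.0065
H(X) + H(Y) - H(X,Y) = 0.6682 + 0.6931 - 1.3549 = 0.0065

All forms give I(X;Y) = 0.0065 nats. ✓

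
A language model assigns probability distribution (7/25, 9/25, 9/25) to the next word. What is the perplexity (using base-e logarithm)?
2.9803

Perplexity is e^H (or exp(H) for natural log).

First, H = -Σ p log p = 1.0920 nats
Perplexity = e^1.0920 = 2.9803

Interpretation: The model's uncertainty is equivalent to choosing uniformly among 3.0 options.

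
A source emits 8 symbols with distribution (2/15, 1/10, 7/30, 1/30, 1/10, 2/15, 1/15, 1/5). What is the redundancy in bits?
0.1821 bits

Redundancy measures how far a source is from maximum entropy:
R = H_max - H(X)

Maximum entropy for 8 symbols: H_max = log_2(8) = 3.0000 bits
Actual entropy: H(X) = 2.8179 bits
Redundancy: R = 3.0000 - 2.8179 = 0.1821 bits

This redundancy represents potential for compression: the source could be compressed by 0.1821 bits per symbol.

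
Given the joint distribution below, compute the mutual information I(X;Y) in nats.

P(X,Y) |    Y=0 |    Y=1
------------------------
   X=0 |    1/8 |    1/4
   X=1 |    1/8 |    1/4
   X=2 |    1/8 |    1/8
0.0109 nats

Mutual information: I(X;Y) = H(X) + H(Y) - H(X,Y)

Marginals:
P(X) = (3/8, 3/8, 1/4), H(X) = 1.0822 nats
P(Y) = (3/8, 5/8), H(Y) = 0.6616 nats

Joint entropy: H(X,Y) = 1.7329 nats

I(X;Y) = 1.0822 + 0.6616 - 1.7329 = 0.0109 nats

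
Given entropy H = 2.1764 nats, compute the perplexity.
8.8145

Perplexity is e^H (or exp(H) for natural log).

H = 2.1764 nats
Perplexity = e^2.1764 = 8.8145

Interpretation: The model's uncertainty is equivalent to choosing uniformly among 8.8 options.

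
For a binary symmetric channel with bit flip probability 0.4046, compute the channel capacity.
0.0264 bits

For a binary symmetric channel (BSC) with error probability p:
Capacity C = 1 - H(p) bits per symbol

where H(p) = -p log₂(p) - (1-p) log₂(1-p) is the binary entropy function.

H(0.4046) = 0.9736 bits
C = 1 - 0.9736 = 0.0264 bits per symbol

This means we can reliably transmit up to 0.0264 bits of information per channel use.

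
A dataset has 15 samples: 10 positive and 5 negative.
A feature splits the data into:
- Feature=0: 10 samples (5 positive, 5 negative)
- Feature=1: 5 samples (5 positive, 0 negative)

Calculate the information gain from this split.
0.2516 bits

Information Gain = H(Y) - H(Y|Feature)

Before split:
P(positive) = 10/15 = 0.6667
H(Y) = 0.9183 bits

After split:
Feature=0: H = 1.0000 bits (weight = 10/15)
Feature=1: H = 0.0000 bits (weight = 5/15)
H(Y|Feature) = (10/15)×1.0000 + (5/15)×0.0000 = 0.6667 bits

Information Gain = 0.9183 - 0.6667 = 0.2516 bits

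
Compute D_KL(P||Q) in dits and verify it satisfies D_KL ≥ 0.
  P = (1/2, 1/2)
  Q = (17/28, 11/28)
0.0102 dits

KL divergence satisfies the Gibbs inequality: D_KL(P||Q) ≥ 0 for all distributions P, Q.

D_KL(P||Q) = Σ p(x) log(p(x)/q(x))
Term by term:
  x=0: 1/2 × log_10[(1/2)/(17/28)] = -0.0422
  x=1: 1/2 × log_10[(1/2)/(11/28)] = 0.0524
D_KL(P||Q) = 0.0102 dits

D_KL(P||Q) = 0.0102 ≥ 0 ✓

This non-negativity is a fundamental property: relative entropy cannot be negative because it measures how different Q is from P.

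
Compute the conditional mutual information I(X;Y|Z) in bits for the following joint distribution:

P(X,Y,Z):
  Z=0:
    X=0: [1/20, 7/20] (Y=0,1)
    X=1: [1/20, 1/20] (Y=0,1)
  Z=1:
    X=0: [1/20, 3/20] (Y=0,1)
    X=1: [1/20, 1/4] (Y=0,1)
0.0472 bits

Conditional mutual information: I(X;Y|Z) = H(X|Z) + H(Y|Z) - H(X,Y|Z)

H(Z) = 1.0000
H(X,Z) = 1.8464 → H(X|Z) = 0.8464
H(Y,Z) = 1.7219 → H(Y|Z) = 0.7219
H(X,Y,Z) = 2.5211 → H(X,Y|Z) = 1.5211

I(X;Y|Z) = 0.8464 + 0.7219 - 1.5211 = 0.0472 bits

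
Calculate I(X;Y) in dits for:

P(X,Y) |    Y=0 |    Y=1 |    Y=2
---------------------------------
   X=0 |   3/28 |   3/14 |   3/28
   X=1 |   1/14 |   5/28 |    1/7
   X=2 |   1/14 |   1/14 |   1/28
0.0085 dits

Mutual information: I(X;Y) = H(X) + H(Y) - H(X,Y)

Marginals:
P(X) = (3/7, 11/28, 5/28), H(X) = 0.4507 dits
P(Y) = (1/4, 13/28, 2/7), H(Y) = 0.4607 dits

Joint entropy: H(X,Y) = 0.9028 dits

I(X;Y) = 0.4507 + 0.4607 - 0.9028 = 0.0085 dits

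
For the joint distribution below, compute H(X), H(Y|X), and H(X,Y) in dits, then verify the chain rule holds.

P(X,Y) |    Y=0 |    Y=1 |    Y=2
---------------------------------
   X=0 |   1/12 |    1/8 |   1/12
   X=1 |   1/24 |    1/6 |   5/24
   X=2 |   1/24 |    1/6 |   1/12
H(X,Y) = 0.8990, H(X) = 0.4706, H(Y|X) = 0.4284 (all in dits)

Chain rule: H(X,Y) = H(X) + H(Y|X)

Left side — joint entropy directly:
H(X,Y) = -Σ p(x,y) log p(x,y) = 0.8990 dits

Right side — compute H(Y|X) from the conditional distributions:
P(X) = (7/24, 5/12, 7/24), so H(X) = 0.4706 dits
H(Y|X) = Σ_x P(X=x) · H(Y|X=x):
  P(Y|X=0) = (2/7, 3/7, 2/7), H(Y|X=0) = 0.4686, weight P(X=0) = 7/24
  P(Y|X=1) = (1/10, 2/5, 1/2), H(Y|X=1) = 0.4097, weight P(X=1) = 5/12
  P(Y|X=2) = (1/7, 4/7, 2/7), H(Y|X=2) = 0.4151, weight P(X=2) = 7/24
H(Y|X) = 0.4284 dits

H(X) + H(Y|X) = 0.4706 + 0.4284 = 0.8990 dits

Both sides equal 0.8990 dits. ✓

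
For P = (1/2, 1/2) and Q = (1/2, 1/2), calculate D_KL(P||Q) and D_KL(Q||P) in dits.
D_KL(P||Q) = 0.0000, D_KL(Q||P) = 0.0000

KL divergence is not symmetric: D_KL(P||Q) ≠ D_KL(Q||P) in general.

D_KL(P||Q) = 0.0000 dits
D_KL(Q||P) = 0.0000 dits

In this case they happen to be equal (to 4 decimal places).

This asymmetry is why KL divergence is not a true distance metric.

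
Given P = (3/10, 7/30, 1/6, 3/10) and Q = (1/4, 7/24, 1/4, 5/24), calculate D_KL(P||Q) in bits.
0.0641 bits

KL divergence: D_KL(P||Q) = Σ p(x) log(p(x)/q(x))

Computing term by term:
  x=0: 3/10 × log_2[(3/10)/(1/4)] = 3/10 × 0.2630 = 0.0789
  x=1: 7/30 × log_2[(7/30)/(7/24)] = 7/30 × -0.3219 = -0.0751
  x=2: 1/6 × log_2[(1/6)/(1/4)] = 1/6 × -0.5850 = -0.0975
  x=3: 3/10 × log_2[(3/10)/(5/24)] = 3/10 × 0.5261 = 0.1578

D_KL(P||Q) = 0.0641 bits

Note: KL divergence is always non-negative and equals 0 iff P = Q.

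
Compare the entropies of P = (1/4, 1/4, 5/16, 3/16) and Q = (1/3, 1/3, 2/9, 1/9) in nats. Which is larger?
P

Computing entropies in nats:
H(P) = 1.3705
H(Q) = 1.3108

Distribution P has higher entropy.

Intuition: The distribution closer to uniform (more spread out) has higher entropy.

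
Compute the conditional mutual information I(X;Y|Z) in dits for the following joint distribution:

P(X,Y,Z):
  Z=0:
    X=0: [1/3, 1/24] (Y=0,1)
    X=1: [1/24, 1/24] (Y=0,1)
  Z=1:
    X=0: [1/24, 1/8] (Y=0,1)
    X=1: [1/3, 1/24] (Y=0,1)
0.0602 dits

Conditional mutual information: I(X;Y|Z) = H(X|Z) + H(Y|Z) - H(X,Y|Z)

H(Z) = 0.2995
H(X,Z) = 0.5391 → H(X|Z) = 0.2396
H(Y,Z) = 0.5391 → H(Y|Z) = 0.2396
H(X,Y,Z) = 0.7185 → H(X,Y|Z) = 0.4190

I(X;Y|Z) = 0.2396 + 0.2396 - 0.4190 = 0.0602 dits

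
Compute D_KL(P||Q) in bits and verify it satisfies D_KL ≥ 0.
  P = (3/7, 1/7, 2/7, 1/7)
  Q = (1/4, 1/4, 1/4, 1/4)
0.1576 bits

KL divergence satisfies the Gibbs inequality: D_KL(P||Q) ≥ 0 for all distributions P, Q.

D_KL(P||Q) = Σ p(x) log(p(x)/q(x))
Term by term:
  x=0: 3/7 × log_2[(3/7)/(1/4)] = 0.3333
  x=1: 1/7 × log_2[(1/7)/(1/4)] = -0.1153
  x=2: 2/7 × log_2[(2/7)/(1/4)] = 0.0550
  x=3: 1/7 × log_2[(1/7)/(1/4)] = -0.1153
D_KL(P||Q) = 0.1576 bits

D_KL(P||Q) = 0.1576 ≥ 0 ✓

This non-negativity is a fundamental property: relative entropy cannot be negative because it measures how different Q is from P.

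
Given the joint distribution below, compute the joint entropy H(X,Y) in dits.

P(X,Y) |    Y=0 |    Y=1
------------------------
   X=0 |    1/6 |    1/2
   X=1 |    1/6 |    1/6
0.5396 dits

Joint entropy is H(X,Y) = -Σ_{x,y} p(x,y) log p(x,y).

Summing over all non-zero entries:
H(X,Y) = -[1/6·log_10(1/6) + 1/2·log_10(1/2) + 1/6·log_10(1/6) + 1/6·log_10(1/6)]
H(X,Y) = 0.5396 dits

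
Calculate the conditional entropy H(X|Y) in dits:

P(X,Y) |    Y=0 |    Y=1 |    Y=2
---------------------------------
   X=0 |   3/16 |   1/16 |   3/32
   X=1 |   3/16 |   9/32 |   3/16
0.2614 dits

Using the chain rule: H(X|Y) = H(X,Y) - H(Y)

First, compute H(X,Y) = 0.7355 dits

Marginal P(Y) = (3/8, 11/32, 9/32)
H(Y) = 0.4741 dits

H(X|Y) = H(X,Y) - H(Y) = 0.7355 - 0.4741 = 0.2614 dits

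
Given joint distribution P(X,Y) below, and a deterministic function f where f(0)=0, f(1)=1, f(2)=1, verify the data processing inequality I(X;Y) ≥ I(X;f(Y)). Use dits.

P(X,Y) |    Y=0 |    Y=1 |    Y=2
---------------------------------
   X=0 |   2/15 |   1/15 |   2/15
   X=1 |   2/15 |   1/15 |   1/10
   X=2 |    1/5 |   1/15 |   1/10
I(X;Y) = 0.0039, I(X;f(Y)) = 0.0034, inequality holds: 0.0039 ≥ 0.0034

Data Processing Inequality: For any Markov chain X → Y → Z, we have I(X;Y) ≥ I(X;Z).

Here Z = f(Y) is a deterministic function of Y, forming X → Y → Z.

Original I(X;Y) = 0.0039 dits

After applying f:
P(X,Z) where Z=f(Y):
- P(X,Z=0) = P(X,Y=0)
- P(X,Z=1) = P(X,Y=1) + P(X,Y=2)

I(X;Z) = I(X;f(Y)) = 0.0034 dits

Verification: 0.0039 ≥ 0.0034 ✓

Information cannot be created by processing; the function f can only lose information about X.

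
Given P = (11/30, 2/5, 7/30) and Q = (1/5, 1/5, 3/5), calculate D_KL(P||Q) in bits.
0.4027 bits

KL divergence: D_KL(P||Q) = Σ p(x) log(p(x)/q(x))

Computing term by term:
  x=0: 11/30 × log_2[(11/30)/(1/5)] = 11/30 × 0.8745 = 0.3206
  x=1: 2/5 × log_2[(2/5)/(1/5)] = 2/5 × 1.0000 = 0.4000
  x=2: 7/30 × log_2[(7/30)/(3/5)] = 7/30 × -1.3626 = -0.3179

D_KL(P||Q) = 0.4027 bits

Note: KL divergence is always non-negative and equals 0 iff P = Q.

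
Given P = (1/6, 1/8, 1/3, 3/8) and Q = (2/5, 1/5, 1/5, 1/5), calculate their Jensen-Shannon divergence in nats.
0.0511 nats

Jensen-Shannon divergence is:
JSD(P||Q) = 0.5 × D_KL(P||M) + 0.5 × D_KL(Q||M)
where M = 0.5 × (P + Q) is the mixture distribution.

M = 0.5 × (1/6, 1/8, 1/3, 3/8) + 0.5 × (2/5, 1/5, 1/5, 1/5) = (0.283333, 0.1625, 4/15, 0.2875)

D_KL(P||M) = 0.0528 nats
D_KL(Q||M) = 0.0493 nats

JSD(P||Q) = 0.5 × 0.0528 + 0.5 × 0.0493 = 0.0511 nats

Unlike KL divergence, JSD is symmetric and bounded: 0 ≤ JSD ≤ log(2).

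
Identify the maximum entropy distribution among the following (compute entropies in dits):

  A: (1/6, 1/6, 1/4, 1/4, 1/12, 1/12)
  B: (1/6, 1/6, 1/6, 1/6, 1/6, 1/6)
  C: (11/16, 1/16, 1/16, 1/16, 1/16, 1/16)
B

For a discrete distribution over n outcomes, entropy is maximized by the uniform distribution.

Computing entropies:
H(A) = 0.7403 dits
H(B) = 0.7782 dits
H(C) = 0.4882 dits

The uniform distribution (where all probabilities equal 1/6) achieves the maximum entropy of log_10(6) = 0.7782 dits.

Distribution B has the highest entropy.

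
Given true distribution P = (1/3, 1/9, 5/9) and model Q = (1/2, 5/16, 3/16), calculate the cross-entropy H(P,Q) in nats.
1.2903 nats

Cross-entropy: H(P,Q) = -Σ p(x) log q(x)

Alternatively: H(P,Q) = H(P) + D_KL(P||Q)
H(P) = 0.9369 nats
D_KL(P||Q) = 0.3534 nats

H(P,Q) = 0.9369 + 0.3534 = 1.2903 nats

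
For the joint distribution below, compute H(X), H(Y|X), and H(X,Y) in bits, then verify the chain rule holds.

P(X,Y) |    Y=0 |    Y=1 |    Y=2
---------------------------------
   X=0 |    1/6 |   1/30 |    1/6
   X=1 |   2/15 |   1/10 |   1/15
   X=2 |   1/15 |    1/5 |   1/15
H(X,Y) = 2.9908, H(X) = 1.5801, H(Y|X) = 1.4106 (all in bits)

Chain rule: H(X,Y) = H(X) + H(Y|X)

Left side — joint entropy directly:
H(X,Y) = -Σ p(x,y) log p(x,y) = 2.9908 bits

Right side — compute H(Y|X) from the conditional distributions:
P(X) = (11/30, 3/10, 1/3), so H(X) = 1.5801 bits
H(Y|X) = Σ_x P(X=x) · H(Y|X=x):
  P(Y|X=0) = (5/11, 1/11, 5/11), H(Y|X=0) = 1.3486, weight P(X=0) = 11/30
  P(Y|X=1) = (4/9, 1/3, 2/9), H(Y|X=1) = 1.5305, weight P(X=1) = 3/10
  P(Y|X=2) = (1/5, 3/5, 1/5), H(Y|X=2) = 1.3710, weight P(X=2) = 1/3
H(Y|X) = 1.4106 bits

H(X) + H(Y|X) = 1.5801 + 1.4106 = 2.9908 bits

Both sides equal 2.9908 bits. ✓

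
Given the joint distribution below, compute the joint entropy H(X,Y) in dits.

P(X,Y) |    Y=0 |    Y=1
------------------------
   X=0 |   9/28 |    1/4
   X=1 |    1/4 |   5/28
0.5931 dits

Joint entropy is H(X,Y) = -Σ_{x,y} p(x,y) log p(x,y).

Summing over all non-zero entries:
H(X,Y) = -[9/28·log_10(9/28) + 1/4·log_10(1/4) + 1/4·log_10(1/4) + 5/28·log_10(5/28)]
H(X,Y) = 0.5931 dits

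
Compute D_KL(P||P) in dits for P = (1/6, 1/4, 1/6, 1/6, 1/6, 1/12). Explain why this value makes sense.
0.0000 dits

KL divergence satisfies the Gibbs inequality: D_KL(P||Q) ≥ 0 for all distributions P, Q.

D_KL(P||Q) = Σ p(x) log(p(x)/q(x))
Each term is p(x) × log_10(p(x)/p(x)) = p(x) × log_10(1) = 0, so the sum is 0.
D_KL(P||Q) = 0.0000 dits

When P = Q, the KL divergence is exactly 0, as there is no 'divergence' between identical distributions.

This non-negativity is a fundamental property: relative entropy cannot be negative because it measures how different Q is from P.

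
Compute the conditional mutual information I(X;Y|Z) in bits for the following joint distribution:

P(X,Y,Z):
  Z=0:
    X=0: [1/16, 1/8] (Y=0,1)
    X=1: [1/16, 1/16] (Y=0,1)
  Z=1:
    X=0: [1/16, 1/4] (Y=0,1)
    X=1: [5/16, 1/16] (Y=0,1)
0.2203 bits

Conditional mutual information: I(X;Y|Z) = H(X|Z) + H(Y|Z) - H(X,Y|Z)

H(Z) = 0.8960
H(X,Z) = 1.8829 → H(X|Z) = 0.9868
H(Y,Z) = 1.8829 → H(Y|Z) = 0.9868
H(X,Y,Z) = 2.6494 → H(X,Y|Z) = 1.7534

I(X;Y|Z) = 0.9868 + 0.9868 - 1.7534 = 0.2203 bits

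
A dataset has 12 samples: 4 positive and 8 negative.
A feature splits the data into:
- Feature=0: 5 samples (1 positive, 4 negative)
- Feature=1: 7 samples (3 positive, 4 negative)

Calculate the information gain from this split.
0.0428 bits

Information Gain = H(Y) - H(Y|Feature)

Before split:
P(positive) = 4/12 = 0.3333
H(Y) = 0.9183 bits

After split:
Feature=0: H = 0.7219 bits (weight = 5/12)
Feature=1: H = 0.9852 bits (weight = 7/12)
H(Y|Feature) = (5/12)×0.7219 + (7/12)×0.9852 = 0.8755 bits

Information Gain = 0.9183 - 0.8755 = 0.0428 bits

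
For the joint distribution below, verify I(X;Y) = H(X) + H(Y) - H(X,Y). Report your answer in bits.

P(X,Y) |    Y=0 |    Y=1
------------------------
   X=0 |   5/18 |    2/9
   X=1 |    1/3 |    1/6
I(X;Y) = 0.0094 bits

Mutual information has multiple equivalent forms:
- I(X;Y) = H(X) - H(X|Y)
- I(X;Y) = H(Y) - H(Y|X)
- I(X;Y) = H(X) + H(Y) - H(X,Y)

Computing all quantities:
H(X) = 1.0000, H(Y) = 0.9641, H(X,Y) = 1.9547
H(X|Y) = 0.9906, H(Y|X) = 0.9547

Verification:
H(X) - H(X|Y) = 1.0000 - 0.9906 = 0.0094
H(Y) - H(Y|X) = 0.9641 - 0.9547 = 0.0094
H(X) + H(Y) - H(X,Y) = 1.0000 + 0.9641 - 1.9547 = 0.0094

All forms give I(X;Y) = 0.0094 bits. ✓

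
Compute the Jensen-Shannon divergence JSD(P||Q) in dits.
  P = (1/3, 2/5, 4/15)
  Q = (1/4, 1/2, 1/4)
0.0026 dits

Jensen-Shannon divergence is:
JSD(P||Q) = 0.5 × D_KL(P||M) + 0.5 × D_KL(Q||M)
where M = 0.5 × (P + Q) is the mixture distribution.

M = 0.5 × (1/3, 2/5, 4/15) + 0.5 × (1/4, 1/2, 1/4) = (7/24, 9/20, 0.258333)

D_KL(P||M) = 0.0025 dits
D_KL(Q||M) = 0.0026 dits

JSD(P||Q) = 0.5 × 0.0025 + 0.5 × 0.0026 = 0.0026 dits

Unlike KL divergence, JSD is symmetric and bounded: 0 ≤ JSD ≤ log(2).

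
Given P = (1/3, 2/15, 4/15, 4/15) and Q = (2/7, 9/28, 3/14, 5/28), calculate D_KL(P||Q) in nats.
0.0993 nats

KL divergence: D_KL(P||Q) = Σ p(x) log(p(x)/q(x))

Computing term by term:
  x=0: 1/3 × log_e[(1/3)/(2/7)] = 1/3 × 0.1542 = 0.0514
  x=1: 2/15 × log_e[(2/15)/(9/28)] = 2/15 × -0.8799 = -0.1173
  x=2: 4/15 × log_e[(4/15)/(3/14)] = 4/15 × 0.2187 = 0.0583
  x=3: 4/15 × log_e[(4/15)/(5/28)] = 4/15 × 0.4010 = 0.1069

D_KL(P||Q) = 0.0993 nats

Note: KL divergence is always non-negative and equals 0 iff P = Q.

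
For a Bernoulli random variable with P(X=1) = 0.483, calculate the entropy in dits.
0.3008 dits

The binary entropy function is:
H(p) = -p log(p) - (1-p) log(1-p)

H(0.483) = -0.483 × log_10(0.483) - 0.517 × log_10(0.517)
H(0.483) = 0.3008 dits

Note: Binary entropy is maximized at p=0.5 (H=1 bit) and minimized at p=0 or p=1 (H=0).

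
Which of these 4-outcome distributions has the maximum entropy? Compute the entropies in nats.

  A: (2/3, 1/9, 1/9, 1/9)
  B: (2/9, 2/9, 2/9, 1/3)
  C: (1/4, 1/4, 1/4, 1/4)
C

For a discrete distribution over n outcomes, entropy is maximized by the uniform distribution.

Computing entropies:
H(A) = 1.0027 nats
H(B) = 1.3689 nats
H(C) = 1.3863 nats

The uniform distribution (where all probabilities equal 1/4) achieves the maximum entropy of log_e(4) = 1.3863 nats.

Distribution C has the highest entropy.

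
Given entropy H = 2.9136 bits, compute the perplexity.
7.5350

Perplexity is 2^H (or exp(H) for natural log).

H = 2.9136 bits
Perplexity = 2^2.9136 = 7.5350

Interpretation: The model's uncertainty is equivalent to choosing uniformly among 7.5 options.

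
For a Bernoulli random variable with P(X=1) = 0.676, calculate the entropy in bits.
0.9087 bits

The binary entropy function is:
H(p) = -p log(p) - (1-p) log(1-p)

H(0.676) = -0.676 × log_2(0.676) - 0.324 × log_2(0.324)
H(0.676) = 0.9087 bits

Note: Binary entropy is maximized at p=0.5 (H=1 bit) and minimized at p=0 or p=1 (H=0).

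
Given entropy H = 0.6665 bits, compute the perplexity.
1.5872

Perplexity is 2^H (or exp(H) for natural log).

H = 0.6665 bits
Perplexity = 2^0.6665 = 1.5872

Interpretation: The model's uncertainty is equivalent to choosing uniformly among 1.6 options.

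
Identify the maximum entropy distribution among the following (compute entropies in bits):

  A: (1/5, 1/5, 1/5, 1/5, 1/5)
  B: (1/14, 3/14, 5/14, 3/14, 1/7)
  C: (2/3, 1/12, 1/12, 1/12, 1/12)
A

For a discrete distribution over n outcomes, entropy is maximized by the uniform distribution.

Computing entropies:
H(A) = 2.3219 bits
H(B) = 2.1560 bits
H(C) = 1.5850 bits

The uniform distribution (where all probabilities equal 1/5) achieves the maximum entropy of log_2(5) = 2.3219 bits.

Distribution A has the highest entropy.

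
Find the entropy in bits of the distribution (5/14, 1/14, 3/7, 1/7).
1.7274 bits

Shannon entropy is H(X) = -Σ p(x) log p(x).

For P = (5/14, 1/14, 3/7, 1/7):
H = -5/14 × log_2(5/14) -1/14 × log_2(1/14) -3/7 × log_2(3/7) -1/7 × log_2(1/7)
H = 1.7274 bits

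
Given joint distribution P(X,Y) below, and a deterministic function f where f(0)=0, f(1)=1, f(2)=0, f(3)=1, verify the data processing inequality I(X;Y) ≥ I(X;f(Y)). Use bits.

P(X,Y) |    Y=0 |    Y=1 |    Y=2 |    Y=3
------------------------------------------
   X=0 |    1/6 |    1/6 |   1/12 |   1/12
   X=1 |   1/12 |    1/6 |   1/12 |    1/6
I(X;Y) = 0.0409, I(X;f(Y)) = 0.0207, inequality holds: 0.0409 ≥ 0.0207

Data Processing Inequality: For any Markov chain X → Y → Z, we have I(X;Y) ≥ I(X;Z).

Here Z = f(Y) is a deterministic function of Y, forming X → Y → Z.

Original I(X;Y) = 0.0409 bits

After applying f:
P(X,Z) where Z=f(Y):
- P(X,Z=0) = P(X,Y=0) + P(X,Y=2)
- P(X,Z=1) = P(X,Y=1) + P(X,Y=3)

I(X;Z) = I(X;f(Y)) = 0.0207 bits

Verification: 0.0409 ≥ 0.0207 ✓

Information cannot be created by processing; the function f can only lose information about X.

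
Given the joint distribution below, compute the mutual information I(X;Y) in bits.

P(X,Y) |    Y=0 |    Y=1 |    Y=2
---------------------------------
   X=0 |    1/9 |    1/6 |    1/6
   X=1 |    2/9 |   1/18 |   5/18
0.0805 bits

Mutual information: I(X;Y) = H(X) + H(Y) - H(X,Y)

Marginals:
P(X) = (4/9, 5/9), H(X) = 0.9911 bits
P(Y) = (1/3, 2/9, 4/9), H(Y) = 1.5305 bits

Joint entropy: H(X,Y) = 2.4411 bits

I(X;Y) = 0.9911 + 1.5305 - 2.4411 = 0.0805 bits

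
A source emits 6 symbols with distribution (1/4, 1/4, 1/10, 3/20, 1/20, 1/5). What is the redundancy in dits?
0.0487 dits

Redundancy measures how far a source is from maximum entropy:
R = H_max - H(X)

Maximum entropy for 6 symbols: H_max = log_10(6) = 0.7782 dits
Actual entropy: H(X) = 0.7295 dits
Redundancy: R = 0.7782 - 0.7295 = 0.0487 dits

This redundancy represents potential for compression: the source could be compressed by 0.0487 dits per symbol.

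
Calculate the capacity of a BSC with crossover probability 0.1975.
0.2831 bits

For a binary symmetric channel (BSC) with error probability p:
Capacity C = 1 - H(p) bits per symbol

where H(p) = -p log₂(p) - (1-p) log₂(1-p) is the binary entropy function.

H(0.1975) = 0.7169 bits
C = 1 - 0.7169 = 0.2831 bits per symbol

This means we can reliably transmit up to 0.2831 bits of information per channel use.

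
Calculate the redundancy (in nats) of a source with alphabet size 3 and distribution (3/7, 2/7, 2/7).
0.0196 nats

Redundancy measures how far a source is from maximum entropy:
R = H_max - H(X)

Maximum entropy for 3 symbols: H_max = log_e(3) = 1.0986 nats
Actual entropy: H(X) = 1.0790 nats
Redundancy: R = 1.0986 - 1.0790 = 0.0196 nats

This redundancy represents potential for compression: the source could be compressed by 0.0196 nats per symbol.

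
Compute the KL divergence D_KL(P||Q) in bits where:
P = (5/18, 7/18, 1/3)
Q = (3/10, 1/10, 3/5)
0.4485 bits

KL divergence: D_KL(P||Q) = Σ p(x) log(p(x)/q(x))

Computing term by term:
  x=0: 5/18 × log_2[(5/18)/(3/10)] = 5/18 × -0.1110 = -0.0308
  x=1: 7/18 × log_2[(7/18)/(1/10)] = 7/18 × 1.9594 = 0.7620
  x=2: 1/3 × log_2[(1/3)/(3/5)] = 1/3 × -0.8480 = -0.2827

D_KL(P||Q) = 0.4485 bits

Note: KL divergence is always non-negative and equals 0 iff P = Q.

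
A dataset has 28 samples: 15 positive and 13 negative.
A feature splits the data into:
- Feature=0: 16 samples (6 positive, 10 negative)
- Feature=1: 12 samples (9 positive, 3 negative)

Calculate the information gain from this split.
0.1032 bits

Information Gain = H(Y) - H(Y|Feature)

Before split:
P(positive) = 15/28 = 0.5357
H(Y) = 0.9963 bits

After split:
Feature=0: H = 0.9544 bits (weight = 16/28)
Feature=1: H = 0.8113 bits (weight = 12/28)
H(Y|Feature) = (16/28)×0.9544 + (12/28)×0.8113 = 0.8931 bits

Information Gain = 0.9963 - 0.8931 = 0.1032 bits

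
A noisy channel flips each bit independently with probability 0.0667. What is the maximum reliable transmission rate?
0.6465 bits

For a binary symmetric channel (BSC) with error probability p:
Capacity C = 1 - H(p) bits per symbol

where H(p) = -p log₂(p) - (1-p) log₂(1-p) is the binary entropy function.

H(0.0667) = 0.3535 bits
C = 1 - 0.3535 = 0.6465 bits per symbol

This means we can reliably transmit up to 0.6465 bits of information per channel use.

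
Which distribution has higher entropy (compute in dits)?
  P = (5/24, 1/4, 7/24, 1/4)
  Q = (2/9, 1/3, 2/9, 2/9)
P

Computing entropies in dits:
H(P) = 0.5990
H(Q) = 0.5945

Distribution P has higher entropy.

Intuition: The distribution closer to uniform (more spread out) has higher entropy.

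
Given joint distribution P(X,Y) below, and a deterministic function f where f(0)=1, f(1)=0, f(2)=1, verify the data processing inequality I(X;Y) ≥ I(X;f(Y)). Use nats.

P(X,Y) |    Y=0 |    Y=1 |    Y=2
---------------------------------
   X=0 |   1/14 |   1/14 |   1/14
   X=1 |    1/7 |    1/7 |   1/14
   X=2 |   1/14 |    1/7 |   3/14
I(X;Y) = 0.0477, I(X;f(Y)) = 0.0022, inequality holds: 0.0477 ≥ 0.0022

Data Processing Inequality: For any Markov chain X → Y → Z, we have I(X;Y) ≥ I(X;Z).

Here Z = f(Y) is a deterministic function of Y, forming X → Y → Z.

Original I(X;Y) = 0.0477 nats

After applying f:
P(X,Z) where Z=f(Y):
- P(X,Z=0) = P(X,Y=1)
- P(X,Z=1) = P(X,Y=0) + P(X,Y=2)

I(X;Z) = I(X;f(Y)) = 0.0022 nats

Verification: 0.0477 ≥ 0.0022 ✓

Information cannot be created by processing; the function f can only lose information about X.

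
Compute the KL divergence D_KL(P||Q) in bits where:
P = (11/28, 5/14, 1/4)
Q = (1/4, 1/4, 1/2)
0.1899 bits

KL divergence: D_KL(P||Q) = Σ p(x) log(p(x)/q(x))

Computing term by term:
  x=0: 11/28 × log_2[(11/28)/(1/4)] = 11/28 × 0.6521 = 0.2562
  x=1: 5/14 × log_2[(5/14)/(1/4)] = 5/14 × 0.5146 = 0.1838
  x=2: 1/4 × log_2[(1/4)/(1/2)] = 1/4 × -1.0000 = -0.2500

D_KL(P||Q) = 0.1899 bits

Note: KL divergence is always non-negative and equals 0 iff P = Q.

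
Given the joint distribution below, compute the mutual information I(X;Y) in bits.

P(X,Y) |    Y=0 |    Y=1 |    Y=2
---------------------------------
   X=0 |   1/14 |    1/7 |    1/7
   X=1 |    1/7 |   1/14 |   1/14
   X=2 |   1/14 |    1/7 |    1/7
0.0617 bits

Mutual information: I(X;Y) = H(X) + H(Y) - H(X,Y)

Marginals:
P(X) = (5/14, 2/7, 5/14), H(X) = 1.5774 bits
P(Y) = (2/7, 5/14, 5/14), H(Y) = 1.5774 bits

Joint entropy: H(X,Y) = 3.0931 bits

I(X;Y) = 1.5774 + 1.5774 - 3.0931 = 0.0617 bits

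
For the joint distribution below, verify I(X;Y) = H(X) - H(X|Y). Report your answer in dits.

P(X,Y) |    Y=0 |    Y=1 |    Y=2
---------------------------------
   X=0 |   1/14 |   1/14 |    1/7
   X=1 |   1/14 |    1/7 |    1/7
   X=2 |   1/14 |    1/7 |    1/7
I(X;Y) = 0.0045 dits

Mutual information has multiple equivalent forms:
- I(X;Y) = H(X) - H(X|Y)
- I(X;Y) = H(Y) - H(Y|X)
- I(X;Y) = H(X) + H(Y) - H(X,Y)

Computing all quantities:
H(X) = 0.4748, H(Y) = 0.4608, H(X,Y) = 0.9311
H(X|Y) = 0.4703, H(Y|X) = 0.4563

Verification:
H(X) - H(X|Y) = 0.4748 - 0.4703 = 0.0045
H(Y) - H(Y|X) = 0.4608 - 0.4563 = 0.0045
H(X) + H(Y) - H(X,Y) = 0.4748 + 0.4608 - 0.9311 = 0.0045

All forms give I(X;Y) = 0.0045 dits. ✓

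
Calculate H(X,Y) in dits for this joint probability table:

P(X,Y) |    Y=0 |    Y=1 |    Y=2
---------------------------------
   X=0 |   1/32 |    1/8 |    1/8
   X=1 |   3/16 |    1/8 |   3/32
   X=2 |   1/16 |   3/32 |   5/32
0.9160 dits

Joint entropy is H(X,Y) = -Σ_{x,y} p(x,y) log p(x,y).

Summing over all non-zero entries:
H(X,Y) = -[1/32·log_10(1/32) + 1/8·log_10(1/8) + 1/8·log_10(1/8) + 3/16·log_10(3/16) + 1/8·log_10(1/8) + 3/32·log_10(3/32) + 1/16·log_10(1/16) + 3/32·log_10(3/32) + 5/32·log_10(5/32)]
H(X,Y) = 0.9160 dits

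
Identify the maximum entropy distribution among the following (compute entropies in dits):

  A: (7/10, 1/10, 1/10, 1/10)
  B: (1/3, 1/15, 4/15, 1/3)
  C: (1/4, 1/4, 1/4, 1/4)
C

For a discrete distribution over n outcomes, entropy is maximized by the uniform distribution.

Computing entropies:
H(A) = 0.4084 dits
H(B) = 0.5496 dits
H(C) = 0.6021 dits

The uniform distribution (where all probabilities equal 1/4) achieves the maximum entropy of log_10(4) = 0.6021 dits.

Distribution C has the highest entropy.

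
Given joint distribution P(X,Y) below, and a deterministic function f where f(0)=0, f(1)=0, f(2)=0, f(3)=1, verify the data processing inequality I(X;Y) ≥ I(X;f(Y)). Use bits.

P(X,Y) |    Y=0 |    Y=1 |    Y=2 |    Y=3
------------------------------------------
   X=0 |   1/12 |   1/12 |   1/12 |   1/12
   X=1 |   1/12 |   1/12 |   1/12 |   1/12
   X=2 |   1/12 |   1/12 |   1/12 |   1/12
I(X;Y) = 0.0000, I(X;f(Y)) = 0.0000, inequality holds: 0.0000 ≥ 0.0000

Data Processing Inequality: For any Markov chain X → Y → Z, we have I(X;Y) ≥ I(X;Z).

Here Z = f(Y) is a deterministic function of Y, forming X → Y → Z.

Original I(X;Y) = 0.0000 bits

After applying f:
P(X,Z) where Z=f(Y):
- P(X,Z=0) = P(X,Y=0) + P(X,Y=1) + P(X,Y=2)
- P(X,Z=1) = P(X,Y=3)

I(X;Z) = I(X;f(Y)) = 0.0000 bits

Verification: 0.0000 ≥ 0.0000 ✓

Information cannot be created by processing; the function f can only lose information about X.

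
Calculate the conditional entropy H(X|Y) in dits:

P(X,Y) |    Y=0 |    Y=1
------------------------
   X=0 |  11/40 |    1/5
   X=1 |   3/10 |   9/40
0.3005 dits

Using the chain rule: H(X|Y) = H(X,Y) - H(Y)

First, compute H(X,Y) = 0.5966 dits

Marginal P(Y) = (23/40, 17/40)
H(Y) = 0.2961 dits

H(X|Y) = H(X,Y) - H(Y) = 0.5966 - 0.2961 = 0.3005 dits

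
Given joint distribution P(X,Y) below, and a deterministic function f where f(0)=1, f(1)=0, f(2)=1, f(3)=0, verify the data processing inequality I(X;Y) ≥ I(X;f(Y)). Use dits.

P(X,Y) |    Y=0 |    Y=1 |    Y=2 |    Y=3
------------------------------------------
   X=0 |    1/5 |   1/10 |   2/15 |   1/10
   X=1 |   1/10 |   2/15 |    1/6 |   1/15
I(X;Y) = 0.0097, I(X;f(Y)) = 0.0006, inequality holds: 0.0097 ≥ 0.0006

Data Processing Inequality: For any Markov chain X → Y → Z, we have I(X;Y) ≥ I(X;Z).

Here Z = f(Y) is a deterministic function of Y, forming X → Y → Z.

Original I(X;Y) = 0.0097 dits

After applying f:
P(X,Z) where Z=f(Y):
- P(X,Z=0) = P(X,Y=1) + P(X,Y=3)
- P(X,Z=1) = P(X,Y=0) + P(X,Y=2)

I(X;Z) = I(X;f(Y)) = 0.0006 dits

Verification: 0.0097 ≥ 0.0006 ✓

Information cannot be created by processing; the function f can only lose information about X.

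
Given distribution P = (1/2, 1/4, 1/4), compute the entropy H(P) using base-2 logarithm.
1.5000 bits

Shannon entropy is H(X) = -Σ p(x) log p(x).

For P = (1/2, 1/4, 1/4):
H = -1/2 × log_2(1/2) -1/4 × log_2(1/4) -1/4 × log_2(1/4)
H = 1.5000 bits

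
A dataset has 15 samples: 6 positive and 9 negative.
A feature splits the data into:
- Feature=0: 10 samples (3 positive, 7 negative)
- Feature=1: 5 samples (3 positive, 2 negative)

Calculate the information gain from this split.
0.0598 bits

Information Gain = H(Y) - H(Y|Feature)

Before split:
P(positive) = 6/15 = 0.4000
H(Y) = 0.9710 bits

After split:
Feature=0: H = 0.8813 bits (weight = 10/15)
Feature=1: H = 0.9710 bits (weight = 5/15)
H(Y|Feature) = (10/15)×0.8813 + (5/15)×0.9710 = 0.9112 bits

Information Gain = 0.9710 - 0.9112 = 0.0598 bits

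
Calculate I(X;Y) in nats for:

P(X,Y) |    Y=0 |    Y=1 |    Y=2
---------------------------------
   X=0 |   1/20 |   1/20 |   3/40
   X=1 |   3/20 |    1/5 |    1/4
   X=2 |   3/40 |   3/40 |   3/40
0.0043 nats

Mutual information: I(X;Y) = H(X) + H(Y) - H(X,Y)

Marginals:
P(X) = (7/40, 3/5, 9/40), H(X) = 0.9471 nats
P(Y) = (11/40, 13/40, 2/5), H(Y) = 1.0868 nats

Joint entropy: H(X,Y) = 2.0297 nats

I(X;Y) = 0.9471 + 1.0868 - 2.0297 = 0.0043 nats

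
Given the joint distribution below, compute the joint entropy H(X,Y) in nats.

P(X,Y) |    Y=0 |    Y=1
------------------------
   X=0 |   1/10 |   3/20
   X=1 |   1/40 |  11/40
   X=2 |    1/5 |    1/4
1.6305 nats

Joint entropy is H(X,Y) = -Σ_{x,y} p(x,y) log p(x,y).

Summing over all non-zero entries:
H(X,Y) = -[1/10·log_e(1/10) + 3/20·log_e(3/20) + 1/40·log_e(1/40) + 11/40·log_e(11/40) + 1/5·log_e(1/5) + 1/4·log_e(1/4)]
H(X,Y) = 1.6305 nats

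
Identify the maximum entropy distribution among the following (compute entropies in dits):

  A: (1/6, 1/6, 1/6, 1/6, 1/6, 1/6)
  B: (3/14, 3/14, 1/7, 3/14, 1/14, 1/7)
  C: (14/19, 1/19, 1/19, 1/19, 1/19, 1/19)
A

For a discrete distribution over n outcomes, entropy is maximized by the uniform distribution.

Computing entropies:
H(A) = 0.7782 dits
H(B) = 0.7534 dits
H(C) = 0.4342 dits

The uniform distribution (where all probabilities equal 1/6) achieves the maximum entropy of log_10(6) = 0.7782 dits.

Distribution A has the highest entropy.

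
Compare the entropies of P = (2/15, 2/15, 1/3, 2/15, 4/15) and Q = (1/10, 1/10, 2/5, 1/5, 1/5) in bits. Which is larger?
P

Computing entropies in bits:
H(P) = 2.1996
H(Q) = 2.1219

Distribution P has higher entropy.

Intuition: The distribution closer to uniform (more spread out) has higher entropy.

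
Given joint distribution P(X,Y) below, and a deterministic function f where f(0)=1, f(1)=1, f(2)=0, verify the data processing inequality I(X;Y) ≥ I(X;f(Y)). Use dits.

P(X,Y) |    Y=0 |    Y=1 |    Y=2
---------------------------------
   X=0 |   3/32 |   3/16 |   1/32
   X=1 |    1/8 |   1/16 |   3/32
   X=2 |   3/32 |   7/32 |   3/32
I(X;Y) = 0.0268, I(X;f(Y)) = 0.0110, inequality holds: 0.0268 ≥ 0.0110

Data Processing Inequality: For any Markov chain X → Y → Z, we have I(X;Y) ≥ I(X;Z).

Here Z = f(Y) is a deterministic function of Y, forming X → Y → Z.

Original I(X;Y) = 0.0268 dits

After applying f:
P(X,Z) where Z=f(Y):
- P(X,Z=0) = P(X,Y=2)
- P(X,Z=1) = P(X,Y=0) + P(X,Y=1)

I(X;Z) = I(X;f(Y)) = 0.0110 dits

Verification: 0.0268 ≥ 0.0110 ✓

Information cannot be created by processing; the function f can only lose information about X.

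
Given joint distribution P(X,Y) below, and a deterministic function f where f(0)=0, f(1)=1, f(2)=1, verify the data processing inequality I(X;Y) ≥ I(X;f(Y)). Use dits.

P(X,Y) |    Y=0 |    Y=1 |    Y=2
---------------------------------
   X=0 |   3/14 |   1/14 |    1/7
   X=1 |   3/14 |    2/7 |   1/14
I(X;Y) = 0.0307, I(X;f(Y)) = 0.0034, inequality holds: 0.0307 ≥ 0.0034

Data Processing Inequality: For any Markov chain X → Y → Z, we have I(X;Y) ≥ I(X;Z).

Here Z = f(Y) is a deterministic function of Y, forming X → Y → Z.

Original I(X;Y) = 0.0307 dits

After applying f:
P(X,Z) where Z=f(Y):
- P(X,Z=0) = P(X,Y=0)
- P(X,Z=1) = P(X,Y=1) + P(X,Y=2)

I(X;Z) = I(X;f(Y)) = 0.0034 dits

Verification: 0.0307 ≥ 0.0034 ✓

Information cannot be created by processing; the function f can only lose information about X.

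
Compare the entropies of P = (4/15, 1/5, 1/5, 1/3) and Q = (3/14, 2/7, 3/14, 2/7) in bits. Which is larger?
Q

Computing entropies in bits:
H(P) = 1.9656
H(Q) = 1.9852

Distribution Q has higher entropy.

Intuition: The distribution closer to uniform (more spread out) has higher entropy.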